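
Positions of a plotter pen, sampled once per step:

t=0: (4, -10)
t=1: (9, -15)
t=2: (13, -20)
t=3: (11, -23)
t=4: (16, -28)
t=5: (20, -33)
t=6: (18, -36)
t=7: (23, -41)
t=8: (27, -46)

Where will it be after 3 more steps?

Differencing gives (+5, -5), (+4, -5), (-2, -3), (+5, -5), (+4, -5), (-2, -3), (+5, -5), (+4, -5). This is the pattern (+5, -5), (+4, -5), (-2, -3) repeated.
step 9: apply (-2, -3) → (25, -49)
step 10: apply (+5, -5) → (30, -54)
step 11: apply (+4, -5) → (34, -59)

(34, -59)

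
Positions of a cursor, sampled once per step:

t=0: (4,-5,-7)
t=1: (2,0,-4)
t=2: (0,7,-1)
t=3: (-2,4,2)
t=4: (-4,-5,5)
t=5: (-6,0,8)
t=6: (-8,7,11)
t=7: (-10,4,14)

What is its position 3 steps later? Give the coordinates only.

(-16,7,23)

First: linear, -2 per step → -16 at step 10.
Second: cycles through -5, 0, 7, 4 every 4 steps. Step 10 lands at position 2 of the cycle → 7.
Third: linear, +3 per step → 23 at step 10.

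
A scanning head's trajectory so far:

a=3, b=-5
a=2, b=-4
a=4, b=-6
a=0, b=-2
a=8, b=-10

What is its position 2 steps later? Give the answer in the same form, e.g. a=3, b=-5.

a=24, b=-26

The jumps are (-1,+1), (+2,-2), (-4,+4), (+8,-8) — a geometric progression with ratio -2.
step 5: a=8, b=-10 + (-16,+16) → a=-8, b=6
step 6: a=-8, b=6 + (+32,-32) → a=24, b=-26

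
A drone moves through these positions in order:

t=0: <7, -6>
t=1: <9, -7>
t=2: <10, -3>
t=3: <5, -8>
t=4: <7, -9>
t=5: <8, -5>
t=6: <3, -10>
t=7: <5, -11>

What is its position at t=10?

<3, -13>

Step-to-step displacements: <+2, -1>, <+1, +4>, <-5, -5>, <+2, -1>, <+1, +4>, <-5, -5>, <+2, -1> — a repeating cycle of length 3.
step 8: apply <+1, +4> → <6, -7>
step 9: apply <-5, -5> → <1, -12>
step 10: apply <+2, -1> → <3, -13>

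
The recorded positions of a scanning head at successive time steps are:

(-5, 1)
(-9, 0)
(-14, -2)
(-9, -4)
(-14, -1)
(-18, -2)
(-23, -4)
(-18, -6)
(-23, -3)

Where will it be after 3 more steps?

Differencing gives (-4, -1), (-5, -2), (+5, -2), (-5, +3), (-4, -1), (-5, -2), (+5, -2), (-5, +3). This is the pattern (-4, -1), (-5, -2), (+5, -2), (-5, +3) repeated.
step 9: apply (-4, -1) → (-27, -4)
step 10: apply (-5, -2) → (-32, -6)
step 11: apply (+5, -2) → (-27, -8)

(-27, -8)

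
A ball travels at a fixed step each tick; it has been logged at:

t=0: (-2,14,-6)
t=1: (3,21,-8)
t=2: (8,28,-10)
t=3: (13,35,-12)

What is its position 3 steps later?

The position changes by (+5,+7,-2) every step.
step 4: (13,35,-12) + (+5,+7,-2) → (18,42,-14)
step 5: (18,42,-14) + (+5,+7,-2) → (23,49,-16)
step 6: (23,49,-16) + (+5,+7,-2) → (28,56,-18)

(28,56,-18)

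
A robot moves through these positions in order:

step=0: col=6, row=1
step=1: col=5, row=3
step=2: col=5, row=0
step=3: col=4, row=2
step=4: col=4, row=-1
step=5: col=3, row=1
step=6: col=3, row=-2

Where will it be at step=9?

col=1, row=-1

Step-to-step displacements: (-1,+2), (+0,-3), (-1,+2), (+0,-3), (-1,+2), (+0,-3) — a repeating cycle of length 2.
step 7: apply (-1,+2) → col=2, row=0
step 8: apply (+0,-3) → col=2, row=-3
step 9: apply (-1,+2) → col=1, row=-1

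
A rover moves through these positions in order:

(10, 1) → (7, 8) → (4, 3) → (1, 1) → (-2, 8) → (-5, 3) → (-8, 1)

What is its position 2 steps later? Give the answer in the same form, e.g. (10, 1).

The first coordinate changes by -3 each step, so at step 8 it is 10 + 8·(-3) = -14.
The second coordinate repeats the cycle [1, 8, 3] with period 3; step 8 mod 3 = 2, giving 3.

(-14, 3)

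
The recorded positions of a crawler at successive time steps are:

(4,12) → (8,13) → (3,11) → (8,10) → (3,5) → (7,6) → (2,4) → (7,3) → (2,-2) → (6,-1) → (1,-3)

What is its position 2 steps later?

(1,-9)

Differencing gives (+4,+1), (-5,-2), (+5,-1), (-5,-5), (+4,+1), (-5,-2), (+5,-1), (-5,-5), (+4,+1), (-5,-2). This is the pattern (+4,+1), (-5,-2), (+5,-1), (-5,-5) repeated.
step 11: apply (+5,-1) → (6,-4)
step 12: apply (-5,-5) → (1,-9)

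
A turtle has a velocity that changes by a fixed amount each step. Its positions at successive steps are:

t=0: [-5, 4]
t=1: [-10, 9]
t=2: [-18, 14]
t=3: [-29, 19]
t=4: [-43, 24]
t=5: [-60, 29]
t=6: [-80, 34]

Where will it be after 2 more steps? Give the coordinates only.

Taking differences between consecutive positions: [-5, +5], [-8, +5], [-11, +5], [-14, +5], [-17, +5], [-20, +5]. These grow by [-3, +0] each step.
step 7: [-80, 34] + [-23, +5] → [-103, 39]
step 8: [-103, 39] + [-26, +5] → [-129, 44]

[-129, 44]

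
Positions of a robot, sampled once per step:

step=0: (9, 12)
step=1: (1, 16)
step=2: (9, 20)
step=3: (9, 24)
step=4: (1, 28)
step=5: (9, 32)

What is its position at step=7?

(1, 40)

The first coordinate repeats the cycle [9, 1, 9] with period 3; step 7 mod 3 = 1, giving 1.
The second coordinate changes by +4 each step, so at step 7 it is 12 + 7·(4) = 40.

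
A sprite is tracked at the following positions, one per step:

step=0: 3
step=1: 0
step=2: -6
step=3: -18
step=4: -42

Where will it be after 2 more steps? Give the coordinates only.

-186

Consecutive displacements -3, -6, -12, -24 scale by a factor of 2 each step.
step 5: -42 − 48 → -90
step 6: -90 − 96 → -186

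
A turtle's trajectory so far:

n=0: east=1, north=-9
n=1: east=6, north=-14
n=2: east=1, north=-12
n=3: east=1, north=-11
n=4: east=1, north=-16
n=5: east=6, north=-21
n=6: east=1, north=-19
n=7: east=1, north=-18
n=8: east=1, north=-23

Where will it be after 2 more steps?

east=1, north=-26

The moves between consecutive positions are (+5,-5), (-5,+2), (+0,+1), (+0,-5), (+5,-5), (-5,+2), (+0,+1), (+0,-5); they repeat the 4-cycle [(+5,-5), (-5,+2), (+0,+1), (+0,-5)].
step 9: apply (+5,-5) → east=6, north=-28
step 10: apply (-5,+2) → east=1, north=-26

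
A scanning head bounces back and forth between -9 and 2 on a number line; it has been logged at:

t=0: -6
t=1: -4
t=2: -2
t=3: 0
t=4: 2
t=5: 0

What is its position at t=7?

-4

The value travels 2 per step and bounces off the walls at -9 and 2.
  step 6: 0 → -2
  step 7: -2 → -4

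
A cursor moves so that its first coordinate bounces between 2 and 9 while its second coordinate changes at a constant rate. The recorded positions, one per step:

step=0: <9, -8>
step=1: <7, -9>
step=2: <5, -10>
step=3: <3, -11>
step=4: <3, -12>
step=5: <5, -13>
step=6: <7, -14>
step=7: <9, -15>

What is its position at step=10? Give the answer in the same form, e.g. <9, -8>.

The first coordinate travels 2 per step and bounces off the walls at 2 and 9.
  step 8: 9 → 7
  step 9: 7 → 5
  step 10: 5 → 3
The second coordinate changes by -1 each step: at step 10 it is -18.

<3, -18>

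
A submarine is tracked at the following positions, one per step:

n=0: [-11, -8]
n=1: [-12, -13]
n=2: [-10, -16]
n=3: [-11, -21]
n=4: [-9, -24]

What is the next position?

[-10, -29]

Step-to-step displacements: [-1, -5], [+2, -3], [-1, -5], [+2, -3] — a repeating cycle of length 2.
step 5: apply [-1, -5] → [-10, -29]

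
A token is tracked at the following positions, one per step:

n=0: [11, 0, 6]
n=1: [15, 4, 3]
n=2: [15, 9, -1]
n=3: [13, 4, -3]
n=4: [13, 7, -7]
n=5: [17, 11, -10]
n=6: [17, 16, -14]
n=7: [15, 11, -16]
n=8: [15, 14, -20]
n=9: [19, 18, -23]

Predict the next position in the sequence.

Differencing gives [+4, +4, -3], [+0, +5, -4], [-2, -5, -2], [+0, +3, -4], [+4, +4, -3], [+0, +5, -4], [-2, -5, -2], [+0, +3, -4], [+4, +4, -3]. This is the pattern [+4, +4, -3], [+0, +5, -4], [-2, -5, -2], [+0, +3, -4] repeated.
step 10: apply [+0, +5, -4] → [19, 23, -27]

[19, 23, -27]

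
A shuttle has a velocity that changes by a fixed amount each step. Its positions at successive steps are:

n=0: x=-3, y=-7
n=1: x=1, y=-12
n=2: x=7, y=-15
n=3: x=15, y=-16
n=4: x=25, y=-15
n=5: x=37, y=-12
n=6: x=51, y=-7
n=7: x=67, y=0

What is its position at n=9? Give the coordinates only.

x=105, y=20

First differences are (+4, -5), (+6, -3), (+8, -1), (+10, +1), (+12, +3), (+14, +5), (+16, +7); their common second difference is (+2, +2) (constant acceleration).
step 8: x=67, y=0 + (+18, +9) → x=85, y=9
step 9: x=85, y=9 + (+20, +11) → x=105, y=20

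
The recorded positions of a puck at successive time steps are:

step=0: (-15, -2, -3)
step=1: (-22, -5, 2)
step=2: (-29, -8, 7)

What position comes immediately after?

The position changes by (-7, -3, +5) every step.
step 3: (-29, -8, 7) + (-7, -3, +5) → (-36, -11, 12)

(-36, -11, 12)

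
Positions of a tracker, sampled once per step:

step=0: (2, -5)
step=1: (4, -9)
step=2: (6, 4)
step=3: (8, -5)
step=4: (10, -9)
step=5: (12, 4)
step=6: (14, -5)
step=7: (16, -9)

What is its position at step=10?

First: linear, +2 per step → 22 at step 10.
Second: cycles through -5, -9, 4 every 3 steps. Step 10 lands at position 1 of the cycle → -9.

(22, -9)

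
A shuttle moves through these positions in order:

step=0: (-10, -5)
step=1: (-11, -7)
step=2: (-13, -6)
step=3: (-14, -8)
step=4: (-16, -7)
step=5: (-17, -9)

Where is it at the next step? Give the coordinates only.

Differencing gives (-1, -2), (-2, +1), (-1, -2), (-2, +1), (-1, -2). This is the pattern (-1, -2), (-2, +1) repeated.
step 6: apply (-2, +1) → (-19, -8)

(-19, -8)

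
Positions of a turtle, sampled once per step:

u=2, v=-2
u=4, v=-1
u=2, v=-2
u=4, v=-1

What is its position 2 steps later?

Consecutive displacements (+2, +1), (-2, -1), (+2, +1) scale by a factor of -1 each step.
step 4: u=4, v=-1 + (-2, -1) → u=2, v=-2
step 5: u=2, v=-2 + (+2, +1) → u=4, v=-1

u=4, v=-1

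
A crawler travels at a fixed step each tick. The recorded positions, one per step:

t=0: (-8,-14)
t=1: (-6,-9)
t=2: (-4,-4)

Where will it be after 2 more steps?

Constant displacement of (+2,+5) per step.
step 3: (-4,-4) + (+2,+5) → (-2,1)
step 4: (-2,1) + (+2,+5) → (0,6)

(0,6)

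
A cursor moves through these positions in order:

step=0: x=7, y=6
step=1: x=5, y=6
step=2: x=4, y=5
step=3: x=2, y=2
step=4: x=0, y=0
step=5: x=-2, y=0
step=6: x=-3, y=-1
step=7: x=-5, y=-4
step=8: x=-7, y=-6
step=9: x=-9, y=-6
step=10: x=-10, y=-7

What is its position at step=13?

Differencing gives (-2,+0), (-1,-1), (-2,-3), (-2,-2), (-2,+0), (-1,-1), (-2,-3), (-2,-2), (-2,+0), (-1,-1). This is the pattern (-2,+0), (-1,-1), (-2,-3), (-2,-2) repeated.
step 11: apply (-2,-3) → x=-12, y=-10
step 12: apply (-2,-2) → x=-14, y=-12
step 13: apply (-2,+0) → x=-16, y=-12

x=-16, y=-12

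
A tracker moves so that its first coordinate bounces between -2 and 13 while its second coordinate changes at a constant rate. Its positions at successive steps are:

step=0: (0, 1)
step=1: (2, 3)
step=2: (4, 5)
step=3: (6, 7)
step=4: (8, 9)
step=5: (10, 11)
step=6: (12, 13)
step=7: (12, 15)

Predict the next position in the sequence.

The first coordinate reflects between -2 and 13, moving 2 per step.
  step 8: 12 → 10
The second coordinate changes by +2 each step: at step 8 it is 17.

(10, 17)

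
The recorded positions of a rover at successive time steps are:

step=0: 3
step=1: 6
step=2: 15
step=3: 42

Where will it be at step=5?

366

Consecutive displacements +3, +9, +27 scale by a factor of 3 each step.
step 4: 42 + 81 → 123
step 5: 123 + 243 → 366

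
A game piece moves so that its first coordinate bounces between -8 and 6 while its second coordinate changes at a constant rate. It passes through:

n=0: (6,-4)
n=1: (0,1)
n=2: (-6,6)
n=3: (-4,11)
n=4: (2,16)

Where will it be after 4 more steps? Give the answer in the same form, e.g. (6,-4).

(-2,36)

The first coordinate reflects between -8 and 6, moving 6 per step.
  step 5: 2 → 4
  step 6: 4 → -2
  step 7: -2 → -8
  step 8: -8 → -2
The second coordinate changes by +5 each step: at step 8 it is 36.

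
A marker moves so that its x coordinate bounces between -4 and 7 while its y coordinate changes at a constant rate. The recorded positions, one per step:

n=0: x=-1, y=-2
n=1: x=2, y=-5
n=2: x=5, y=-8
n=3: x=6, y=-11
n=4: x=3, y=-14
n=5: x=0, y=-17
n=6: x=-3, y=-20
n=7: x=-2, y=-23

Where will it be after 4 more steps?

The x coordinate reflects between -4 and 7, moving 3 per step.
  step 8: -2 → 1
  step 9: 1 → 4
  step 10: 4 → 7
  step 11: 7 → 4
The y coordinate changes by -3 each step: at step 11 it is -35.

x=4, y=-35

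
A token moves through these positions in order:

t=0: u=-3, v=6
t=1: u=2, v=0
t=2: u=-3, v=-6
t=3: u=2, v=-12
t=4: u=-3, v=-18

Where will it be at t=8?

u=-3, v=-42

U: cycles through -3, 2 every 2 steps. Step 8 lands at position 0 of the cycle → -3.
V: linear, -6 per step → -42 at step 8.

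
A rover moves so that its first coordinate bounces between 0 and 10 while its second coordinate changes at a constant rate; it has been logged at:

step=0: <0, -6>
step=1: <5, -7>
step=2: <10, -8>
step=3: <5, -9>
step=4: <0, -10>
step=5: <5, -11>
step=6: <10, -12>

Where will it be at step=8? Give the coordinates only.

<0, -14>

The first coordinate travels 5 per step and bounces off the walls at 0 and 10.
  step 7: 10 → 5
  step 8: 5 → 0
The second coordinate changes by -1 each step: at step 8 it is -14.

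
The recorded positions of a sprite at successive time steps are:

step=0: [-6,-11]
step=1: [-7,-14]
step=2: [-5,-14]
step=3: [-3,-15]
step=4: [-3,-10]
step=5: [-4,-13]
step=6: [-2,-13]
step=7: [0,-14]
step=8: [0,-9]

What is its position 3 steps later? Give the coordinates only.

[3,-13]

The moves between consecutive positions are [-1,-3], [+2,+0], [+2,-1], [+0,+5], [-1,-3], [+2,+0], [+2,-1], [+0,+5]; they repeat the 4-cycle [[-1,-3], [+2,+0], [+2,-1], [+0,+5]].
step 9: apply [-1,-3] → [-1,-12]
step 10: apply [+2,+0] → [1,-12]
step 11: apply [+2,-1] → [3,-13]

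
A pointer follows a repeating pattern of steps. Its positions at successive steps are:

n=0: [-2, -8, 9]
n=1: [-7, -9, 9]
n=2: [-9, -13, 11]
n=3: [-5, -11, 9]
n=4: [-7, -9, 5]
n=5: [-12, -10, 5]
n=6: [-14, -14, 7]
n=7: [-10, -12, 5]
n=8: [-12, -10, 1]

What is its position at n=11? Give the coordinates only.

[-15, -13, 1]

The moves between consecutive positions are [-5, -1, +0], [-2, -4, +2], [+4, +2, -2], [-2, +2, -4], [-5, -1, +0], [-2, -4, +2], [+4, +2, -2], [-2, +2, -4]; they repeat the 4-cycle [[-5, -1, +0], [-2, -4, +2], [+4, +2, -2], [-2, +2, -4]].
step 9: apply [-5, -1, +0] → [-17, -11, 1]
step 10: apply [-2, -4, +2] → [-19, -15, 3]
step 11: apply [+4, +2, -2] → [-15, -13, 1]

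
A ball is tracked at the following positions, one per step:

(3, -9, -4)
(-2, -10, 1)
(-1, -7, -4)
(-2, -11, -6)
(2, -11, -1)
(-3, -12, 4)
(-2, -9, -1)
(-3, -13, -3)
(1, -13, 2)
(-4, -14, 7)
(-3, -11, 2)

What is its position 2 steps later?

Step-to-step displacements: (-5, -1, +5), (+1, +3, -5), (-1, -4, -2), (+4, +0, +5), (-5, -1, +5), (+1, +3, -5), (-1, -4, -2), (+4, +0, +5), (-5, -1, +5), (+1, +3, -5) — a repeating cycle of length 4.
step 11: apply (-1, -4, -2) → (-4, -15, 0)
step 12: apply (+4, +0, +5) → (0, -15, 5)

(0, -15, 5)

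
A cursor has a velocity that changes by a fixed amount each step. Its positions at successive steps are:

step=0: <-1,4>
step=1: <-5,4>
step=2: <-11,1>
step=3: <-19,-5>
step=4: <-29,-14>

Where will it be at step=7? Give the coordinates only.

<-71,-59>

Taking differences between consecutive positions: <-4,+0>, <-6,-3>, <-8,-6>, <-10,-9>. These grow by <-2,-3> each step.
step 5: <-29,-14> + <-12,-12> → <-41,-26>
step 6: <-41,-26> + <-14,-15> → <-55,-41>
step 7: <-55,-41> + <-16,-18> → <-71,-59>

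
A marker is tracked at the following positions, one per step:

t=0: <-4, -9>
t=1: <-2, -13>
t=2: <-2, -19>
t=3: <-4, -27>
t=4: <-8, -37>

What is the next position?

<-14, -49>

First differences are <+2, -4>, <+0, -6>, <-2, -8>, <-4, -10>; their common second difference is <-2, -2> (constant acceleration).
step 5: <-8, -37> + <-6, -12> → <-14, -49>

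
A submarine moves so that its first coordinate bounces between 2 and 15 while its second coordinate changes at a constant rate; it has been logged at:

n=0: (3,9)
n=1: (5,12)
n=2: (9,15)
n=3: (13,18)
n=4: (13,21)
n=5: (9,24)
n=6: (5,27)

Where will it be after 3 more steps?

(11,36)

The first coordinate reflects between 2 and 15, moving 4 per step.
  step 7: 5 → 3
  step 8: 3 → 7
  step 9: 7 → 11
The second coordinate changes by +3 each step: at step 9 it is 36.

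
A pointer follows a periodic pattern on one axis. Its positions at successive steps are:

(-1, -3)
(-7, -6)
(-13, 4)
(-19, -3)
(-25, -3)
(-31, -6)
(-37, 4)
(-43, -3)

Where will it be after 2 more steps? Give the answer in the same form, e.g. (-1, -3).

The first coordinate changes by -6 each step, so at step 9 it is -1 + 9·(-6) = -55.
The second coordinate repeats the cycle [-3, -6, 4, -3] with period 4; step 9 mod 4 = 1, giving -6.

(-55, -6)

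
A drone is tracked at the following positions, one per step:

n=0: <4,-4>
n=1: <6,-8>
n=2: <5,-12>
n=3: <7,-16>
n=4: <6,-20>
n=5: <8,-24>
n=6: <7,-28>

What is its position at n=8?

The moves between consecutive positions are <+2,-4>, <-1,-4>, <+2,-4>, <-1,-4>, <+2,-4>, <-1,-4>; they repeat the 2-cycle [<+2,-4>, <-1,-4>].
step 7: apply <+2,-4> → <9,-32>
step 8: apply <-1,-4> → <8,-36>

<8,-36>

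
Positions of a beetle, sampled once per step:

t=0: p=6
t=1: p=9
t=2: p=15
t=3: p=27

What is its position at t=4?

Consecutive displacements +3, +6, +12 scale by a factor of 2 each step.
step 4: 27 + 24 → p=51

p=51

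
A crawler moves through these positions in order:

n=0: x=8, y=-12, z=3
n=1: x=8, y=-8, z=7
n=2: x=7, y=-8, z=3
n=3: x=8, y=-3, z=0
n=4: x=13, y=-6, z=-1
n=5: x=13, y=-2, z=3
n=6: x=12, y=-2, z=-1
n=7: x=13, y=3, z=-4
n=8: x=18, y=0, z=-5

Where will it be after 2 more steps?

x=17, y=4, z=-5

The moves between consecutive positions are (+0, +4, +4), (-1, +0, -4), (+1, +5, -3), (+5, -3, -1), (+0, +4, +4), (-1, +0, -4), (+1, +5, -3), (+5, -3, -1); they repeat the 4-cycle [(+0, +4, +4), (-1, +0, -4), (+1, +5, -3), (+5, -3, -1)].
step 9: apply (+0, +4, +4) → x=18, y=4, z=-1
step 10: apply (-1, +0, -4) → x=17, y=4, z=-5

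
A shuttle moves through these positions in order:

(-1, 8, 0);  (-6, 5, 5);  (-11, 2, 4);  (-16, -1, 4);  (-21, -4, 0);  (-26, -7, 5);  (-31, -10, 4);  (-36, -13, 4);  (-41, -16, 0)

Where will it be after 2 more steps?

(-51, -22, 4)

First: linear, -5 per step → -51 at step 10.
Second: linear, -3 per step → -22 at step 10.
Third: cycles through 0, 5, 4, 4 every 4 steps. Step 10 lands at position 2 of the cycle → 4.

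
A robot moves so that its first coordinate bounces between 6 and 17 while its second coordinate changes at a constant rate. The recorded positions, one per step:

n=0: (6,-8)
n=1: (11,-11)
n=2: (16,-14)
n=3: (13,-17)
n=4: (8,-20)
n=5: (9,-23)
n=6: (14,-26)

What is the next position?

(15,-29)

The first coordinate travels 5 per step and bounces off the walls at 6 and 17.
  step 7: 14 → 15
The second coordinate changes by -3 each step: at step 7 it is -29.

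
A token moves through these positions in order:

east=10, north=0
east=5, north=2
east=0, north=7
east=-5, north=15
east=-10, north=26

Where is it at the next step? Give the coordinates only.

east=-15, north=40

Taking differences between consecutive positions: (-5, +2), (-5, +5), (-5, +8), (-5, +11). These grow by (+0, +3) each step.
step 5: east=-10, north=26 + (-5, +14) → east=-15, north=40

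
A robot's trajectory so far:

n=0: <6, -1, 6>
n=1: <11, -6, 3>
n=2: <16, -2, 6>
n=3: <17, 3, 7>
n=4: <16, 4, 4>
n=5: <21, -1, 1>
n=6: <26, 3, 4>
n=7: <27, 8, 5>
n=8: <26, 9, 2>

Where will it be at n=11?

<37, 13, 3>

The moves between consecutive positions are <+5, -5, -3>, <+5, +4, +3>, <+1, +5, +1>, <-1, +1, -3>, <+5, -5, -3>, <+5, +4, +3>, <+1, +5, +1>, <-1, +1, -3>; they repeat the 4-cycle [<+5, -5, -3>, <+5, +4, +3>, <+1, +5, +1>, <-1, +1, -3>].
step 9: apply <+5, -5, -3> → <31, 4, -1>
step 10: apply <+5, +4, +3> → <36, 8, 2>
step 11: apply <+1, +5, +1> → <37, 13, 3>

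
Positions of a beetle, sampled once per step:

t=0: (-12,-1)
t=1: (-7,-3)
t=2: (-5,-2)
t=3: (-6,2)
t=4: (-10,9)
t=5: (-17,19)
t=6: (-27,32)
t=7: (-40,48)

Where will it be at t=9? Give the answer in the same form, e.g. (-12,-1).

Taking differences between consecutive positions: (+5,-2), (+2,+1), (-1,+4), (-4,+7), (-7,+10), (-10,+13), (-13,+16). These grow by (-3,+3) each step.
step 8: (-40,48) + (-16,+19) → (-56,67)
step 9: (-56,67) + (-19,+22) → (-75,89)

(-75,89)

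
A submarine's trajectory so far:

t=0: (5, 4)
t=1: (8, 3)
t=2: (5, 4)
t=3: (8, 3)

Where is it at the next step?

Consecutive displacements (+3, -1), (-3, +1), (+3, -1) scale by a factor of -1 each step.
step 4: (8, 3) + (-3, +1) → (5, 4)

(5, 4)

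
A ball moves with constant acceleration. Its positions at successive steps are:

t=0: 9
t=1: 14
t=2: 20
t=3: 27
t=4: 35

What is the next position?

44

First differences are +5, +6, +7, +8; their common second difference is +1 (constant acceleration).
step 5: 35 + 9 → 44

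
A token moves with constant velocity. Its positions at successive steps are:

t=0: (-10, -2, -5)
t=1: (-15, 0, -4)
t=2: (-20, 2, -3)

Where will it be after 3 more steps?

(-35, 8, 0)

Each step adds (-5, +2, +1) to the position.
step 3: (-20, 2, -3) + (-5, +2, +1) → (-25, 4, -2)
step 4: (-25, 4, -2) + (-5, +2, +1) → (-30, 6, -1)
step 5: (-30, 6, -1) + (-5, +2, +1) → (-35, 8, 0)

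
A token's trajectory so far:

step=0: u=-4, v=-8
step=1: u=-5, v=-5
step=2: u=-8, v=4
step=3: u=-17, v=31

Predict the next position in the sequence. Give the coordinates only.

The jumps are (-1, +3), (-3, +9), (-9, +27) — a geometric progression with ratio 3.
step 4: u=-17, v=31 + (-27, +81) → u=-44, v=112

u=-44, v=112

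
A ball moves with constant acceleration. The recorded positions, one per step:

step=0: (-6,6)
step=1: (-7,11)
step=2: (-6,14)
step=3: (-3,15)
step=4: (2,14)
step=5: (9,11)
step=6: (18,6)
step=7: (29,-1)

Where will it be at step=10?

(74,-34)

First differences are (-1,+5), (+1,+3), (+3,+1), (+5,-1), (+7,-3), (+9,-5), (+11,-7); their common second difference is (+2,-2) (constant acceleration).
step 8: (29,-1) + (+13,-9) → (42,-10)
step 9: (42,-10) + (+15,-11) → (57,-21)
step 10: (57,-21) + (+17,-13) → (74,-34)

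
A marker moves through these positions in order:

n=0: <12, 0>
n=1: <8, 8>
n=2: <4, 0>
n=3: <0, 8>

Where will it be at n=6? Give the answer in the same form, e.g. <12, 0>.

First: linear, -4 per step → -12 at step 6.
Second: cycles through 0, 8 every 2 steps. Step 6 lands at position 0 of the cycle → 0.

<-12, 0>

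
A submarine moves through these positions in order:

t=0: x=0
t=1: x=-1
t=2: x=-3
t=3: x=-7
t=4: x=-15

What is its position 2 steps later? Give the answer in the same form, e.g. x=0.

x=-63

Step-to-step displacements: -1, -2, -4, -8; each is 2× the previous.
step 5: -15 − 16 → x=-31
step 6: -31 − 32 → x=-63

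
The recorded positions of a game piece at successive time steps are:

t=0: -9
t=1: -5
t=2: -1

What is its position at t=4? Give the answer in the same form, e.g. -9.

7

Constant displacement of +4 per step.
step 3: -1 + 4 → 3
step 4: 3 + 4 → 7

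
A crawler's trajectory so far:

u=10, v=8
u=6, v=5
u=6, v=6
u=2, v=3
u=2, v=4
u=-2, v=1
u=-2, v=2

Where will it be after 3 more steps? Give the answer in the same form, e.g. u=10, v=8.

u=-10, v=-3

The moves between consecutive positions are (-4,-3), (+0,+1), (-4,-3), (+0,+1), (-4,-3), (+0,+1); they repeat the 2-cycle [(-4,-3), (+0,+1)].
step 7: apply (-4,-3) → u=-6, v=-1
step 8: apply (+0,+1) → u=-6, v=0
step 9: apply (-4,-3) → u=-10, v=-3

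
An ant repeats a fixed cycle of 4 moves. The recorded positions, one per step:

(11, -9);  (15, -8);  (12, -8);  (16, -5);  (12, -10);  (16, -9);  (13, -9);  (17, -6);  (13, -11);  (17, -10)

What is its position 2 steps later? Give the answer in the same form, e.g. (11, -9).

(18, -7)

Differencing gives (+4, +1), (-3, +0), (+4, +3), (-4, -5), (+4, +1), (-3, +0), (+4, +3), (-4, -5), (+4, +1). This is the pattern (+4, +1), (-3, +0), (+4, +3), (-4, -5) repeated.
step 10: apply (-3, +0) → (14, -10)
step 11: apply (+4, +3) → (18, -7)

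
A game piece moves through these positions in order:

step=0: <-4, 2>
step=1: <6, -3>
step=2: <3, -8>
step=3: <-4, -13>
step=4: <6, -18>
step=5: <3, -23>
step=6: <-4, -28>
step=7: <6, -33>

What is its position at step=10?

The first coordinate repeats the cycle [-4, 6, 3] with period 3; step 10 mod 3 = 1, giving 6.
The second coordinate changes by -5 each step, so at step 10 it is 2 + 10·(-5) = -48.

<6, -48>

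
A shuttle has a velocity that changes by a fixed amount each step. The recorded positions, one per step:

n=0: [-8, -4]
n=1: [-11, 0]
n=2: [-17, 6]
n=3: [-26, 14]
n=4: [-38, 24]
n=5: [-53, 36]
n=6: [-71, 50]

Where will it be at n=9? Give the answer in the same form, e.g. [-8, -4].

[-143, 104]

Successive displacements: [-3, +4], [-6, +6], [-9, +8], [-12, +10], [-15, +12], [-18, +14] — each changes by [-3, +2].
step 7: [-71, 50] + [-21, +16] → [-92, 66]
step 8: [-92, 66] + [-24, +18] → [-116, 84]
step 9: [-116, 84] + [-27, +20] → [-143, 104]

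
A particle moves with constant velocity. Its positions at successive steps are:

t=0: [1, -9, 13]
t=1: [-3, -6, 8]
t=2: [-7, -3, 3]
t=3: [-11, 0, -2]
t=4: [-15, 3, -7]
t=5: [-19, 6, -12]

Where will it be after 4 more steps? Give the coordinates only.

Each step adds [-4, +3, -5] to the position.
step 6: [-19, 6, -12] + [-4, +3, -5] → [-23, 9, -17]
step 7: [-23, 9, -17] + [-4, +3, -5] → [-27, 12, -22]
step 8: [-27, 12, -22] + [-4, +3, -5] → [-31, 15, -27]
step 9: [-31, 15, -27] + [-4, +3, -5] → [-35, 18, -32]

[-35, 18, -32]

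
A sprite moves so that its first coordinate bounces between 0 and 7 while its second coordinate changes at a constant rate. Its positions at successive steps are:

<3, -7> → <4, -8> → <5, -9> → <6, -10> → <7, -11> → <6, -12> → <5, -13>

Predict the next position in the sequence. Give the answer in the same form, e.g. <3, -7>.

The first coordinate reflects between 0 and 7, moving 1 per step.
  step 7: 5 → 4
The second coordinate changes by -1 each step: at step 7 it is -14.

<4, -14>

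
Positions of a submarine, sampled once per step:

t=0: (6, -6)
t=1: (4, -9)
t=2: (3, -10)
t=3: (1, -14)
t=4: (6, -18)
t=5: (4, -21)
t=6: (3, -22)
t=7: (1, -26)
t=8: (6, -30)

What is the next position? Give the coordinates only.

Step-to-step displacements: (-2, -3), (-1, -1), (-2, -4), (+5, -4), (-2, -3), (-1, -1), (-2, -4), (+5, -4) — a repeating cycle of length 4.
step 9: apply (-2, -3) → (4, -33)

(4, -33)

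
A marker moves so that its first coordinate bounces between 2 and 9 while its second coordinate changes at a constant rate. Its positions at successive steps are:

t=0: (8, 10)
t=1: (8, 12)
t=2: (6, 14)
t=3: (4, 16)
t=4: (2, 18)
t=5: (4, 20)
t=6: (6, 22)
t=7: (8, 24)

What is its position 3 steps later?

(4, 30)

The first coordinate travels 2 per step and bounces off the walls at 2 and 9.
  step 8: 8 → 8
  step 9: 8 → 6
  step 10: 6 → 4
The second coordinate changes by +2 each step: at step 10 it is 30.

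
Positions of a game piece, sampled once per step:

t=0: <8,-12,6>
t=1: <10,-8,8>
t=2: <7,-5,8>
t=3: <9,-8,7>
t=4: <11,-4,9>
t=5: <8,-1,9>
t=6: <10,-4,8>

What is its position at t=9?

<11,0,9>

The moves between consecutive positions are <+2,+4,+2>, <-3,+3,+0>, <+2,-3,-1>, <+2,+4,+2>, <-3,+3,+0>, <+2,-3,-1>; they repeat the 3-cycle [<+2,+4,+2>, <-3,+3,+0>, <+2,-3,-1>].
step 7: apply <+2,+4,+2> → <12,0,10>
step 8: apply <-3,+3,+0> → <9,3,10>
step 9: apply <+2,-3,-1> → <11,0,9>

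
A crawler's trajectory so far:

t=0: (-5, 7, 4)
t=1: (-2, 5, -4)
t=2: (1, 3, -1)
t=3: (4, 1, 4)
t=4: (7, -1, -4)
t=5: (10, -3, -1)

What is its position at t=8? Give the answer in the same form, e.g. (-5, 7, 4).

(19, -9, -1)

The first coordinate changes by +3 each step, so at step 8 it is -5 + 8·(3) = 19.
The second coordinate changes by -2 each step, so at step 8 it is 7 + 8·(-2) = -9.
The third coordinate repeats the cycle [4, -4, -1] with period 3; step 8 mod 3 = 2, giving -1.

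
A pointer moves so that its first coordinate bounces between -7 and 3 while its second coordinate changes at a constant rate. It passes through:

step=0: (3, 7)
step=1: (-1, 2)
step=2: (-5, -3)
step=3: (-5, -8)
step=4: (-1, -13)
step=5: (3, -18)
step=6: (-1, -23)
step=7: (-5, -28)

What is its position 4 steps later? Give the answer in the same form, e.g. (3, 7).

The first coordinate travels 4 per step and bounces off the walls at -7 and 3.
  step 8: -5 → -5
  step 9: -5 → -1
  step 10: -1 → 3
  step 11: 3 → -1
The second coordinate changes by -5 each step: at step 11 it is -48.

(-1, -48)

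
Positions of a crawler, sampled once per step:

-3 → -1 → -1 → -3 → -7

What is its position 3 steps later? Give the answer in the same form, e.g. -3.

Successive displacements: +2, +0, -2, -4 — each changes by -2.
step 5: -7 − 6 → -13
step 6: -13 − 8 → -21
step 7: -21 − 10 → -31

-31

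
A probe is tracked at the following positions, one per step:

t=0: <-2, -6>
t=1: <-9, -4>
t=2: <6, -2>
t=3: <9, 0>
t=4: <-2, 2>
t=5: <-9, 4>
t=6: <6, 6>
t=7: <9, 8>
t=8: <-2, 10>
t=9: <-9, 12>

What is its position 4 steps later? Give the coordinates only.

The first coordinate repeats the cycle [-2, -9, 6, 9] with period 4; step 13 mod 4 = 1, giving -9.
The second coordinate changes by +2 each step, so at step 13 it is -6 + 13·(2) = 20.

<-9, 20>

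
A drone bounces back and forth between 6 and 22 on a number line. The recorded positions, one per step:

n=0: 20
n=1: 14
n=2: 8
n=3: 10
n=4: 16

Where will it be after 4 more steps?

The value reflects between 6 and 22, moving 6 per step.
  step 5: 16 → 22
  step 6: 22 → 16
  step 7: 16 → 10
  step 8: 10 → 8

8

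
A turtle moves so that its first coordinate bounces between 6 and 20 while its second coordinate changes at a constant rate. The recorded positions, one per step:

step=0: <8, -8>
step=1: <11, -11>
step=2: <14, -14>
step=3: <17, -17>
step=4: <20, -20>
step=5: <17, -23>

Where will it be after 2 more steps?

The first coordinate travels 3 per step and bounces off the walls at 6 and 20.
  step 6: 17 → 14
  step 7: 14 → 11
The second coordinate changes by -3 each step: at step 7 it is -29.

<11, -29>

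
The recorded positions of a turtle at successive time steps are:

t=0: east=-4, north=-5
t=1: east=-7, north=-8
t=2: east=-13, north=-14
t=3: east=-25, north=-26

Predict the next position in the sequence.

east=-49, north=-50

Consecutive displacements (-3,-3), (-6,-6), (-12,-12) scale by a factor of 2 each step.
step 4: east=-25, north=-26 + (-24,-24) → east=-49, north=-50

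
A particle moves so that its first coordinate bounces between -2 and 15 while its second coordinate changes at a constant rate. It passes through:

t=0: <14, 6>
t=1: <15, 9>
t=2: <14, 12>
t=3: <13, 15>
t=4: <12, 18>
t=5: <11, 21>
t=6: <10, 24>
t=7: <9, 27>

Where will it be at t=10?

The first coordinate travels 1 per step and bounces off the walls at -2 and 15.
  step 8: 9 → 8
  step 9: 8 → 7
  step 10: 7 → 6
The second coordinate changes by +3 each step: at step 10 it is 36.

<6, 36>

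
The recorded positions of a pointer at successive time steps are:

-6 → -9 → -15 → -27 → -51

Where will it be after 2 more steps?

-195

Consecutive displacements -3, -6, -12, -24 scale by a factor of 2 each step.
step 5: -51 − 48 → -99
step 6: -99 − 96 → -195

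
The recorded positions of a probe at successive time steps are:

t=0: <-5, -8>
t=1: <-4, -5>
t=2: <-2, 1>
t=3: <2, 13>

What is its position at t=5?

<26, 85>

Step-to-step displacements: <+1, +3>, <+2, +6>, <+4, +12>; each is 2× the previous.
step 4: <2, 13> + <+8, +24> → <10, 37>
step 5: <10, 37> + <+16, +48> → <26, 85>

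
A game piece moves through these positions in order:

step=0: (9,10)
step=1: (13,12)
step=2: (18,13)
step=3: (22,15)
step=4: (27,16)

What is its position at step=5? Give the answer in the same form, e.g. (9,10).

Differencing gives (+4,+2), (+5,+1), (+4,+2), (+5,+1). This is the pattern (+4,+2), (+5,+1) repeated.
step 5: apply (+4,+2) → (31,18)

(31,18)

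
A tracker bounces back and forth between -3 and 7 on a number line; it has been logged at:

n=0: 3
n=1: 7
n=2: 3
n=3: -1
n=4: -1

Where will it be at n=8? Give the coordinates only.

The value travels 4 per step and bounces off the walls at -3 and 7.
  step 5: -1 → 3
  step 6: 3 → 7
  step 7: 7 → 3
  step 8: 3 → -1

-1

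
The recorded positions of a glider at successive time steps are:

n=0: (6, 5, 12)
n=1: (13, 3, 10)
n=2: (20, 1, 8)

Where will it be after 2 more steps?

(34, -3, 4)

Constant displacement of (+7, -2, -2) per step.
step 3: (20, 1, 8) + (+7, -2, -2) → (27, -1, 6)
step 4: (27, -1, 6) + (+7, -2, -2) → (34, -3, 4)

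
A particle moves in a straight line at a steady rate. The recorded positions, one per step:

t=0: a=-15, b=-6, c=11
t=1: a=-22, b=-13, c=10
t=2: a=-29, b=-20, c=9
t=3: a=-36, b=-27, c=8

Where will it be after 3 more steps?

The position changes by (-7, -7, -1) every step.
step 4: a=-36, b=-27, c=8 + (-7, -7, -1) → a=-43, b=-34, c=7
step 5: a=-43, b=-34, c=7 + (-7, -7, -1) → a=-50, b=-41, c=6
step 6: a=-50, b=-41, c=6 + (-7, -7, -1) → a=-57, b=-48, c=5

a=-57, b=-48, c=5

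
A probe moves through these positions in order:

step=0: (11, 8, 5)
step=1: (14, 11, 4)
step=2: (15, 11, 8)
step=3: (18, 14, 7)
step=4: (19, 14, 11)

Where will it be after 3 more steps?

(26, 20, 13)

The moves between consecutive positions are (+3, +3, -1), (+1, +0, +4), (+3, +3, -1), (+1, +0, +4); they repeat the 2-cycle [(+3, +3, -1), (+1, +0, +4)].
step 5: apply (+3, +3, -1) → (22, 17, 10)
step 6: apply (+1, +0, +4) → (23, 17, 14)
step 7: apply (+3, +3, -1) → (26, 20, 13)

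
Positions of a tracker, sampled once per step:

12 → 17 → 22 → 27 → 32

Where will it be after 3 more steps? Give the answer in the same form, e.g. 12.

The position changes by +5 every step.
step 5: 32 + 5 → 37
step 6: 37 + 5 → 42
step 7: 42 + 5 → 47

47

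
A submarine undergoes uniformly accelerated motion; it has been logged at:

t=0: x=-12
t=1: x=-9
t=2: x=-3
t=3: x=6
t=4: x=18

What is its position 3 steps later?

x=72

First differences are +3, +6, +9, +12; their common second difference is +3 (constant acceleration).
step 5: 18 + 15 → x=33
step 6: 33 + 18 → x=51
step 7: 51 + 21 → x=72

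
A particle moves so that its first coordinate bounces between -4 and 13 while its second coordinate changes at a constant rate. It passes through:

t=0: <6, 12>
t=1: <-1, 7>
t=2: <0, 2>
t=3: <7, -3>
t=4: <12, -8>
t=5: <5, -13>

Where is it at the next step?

The first coordinate reflects between -4 and 13, moving 7 per step.
  step 6: 5 → -2
The second coordinate changes by -5 each step: at step 6 it is -18.

<-2, -18>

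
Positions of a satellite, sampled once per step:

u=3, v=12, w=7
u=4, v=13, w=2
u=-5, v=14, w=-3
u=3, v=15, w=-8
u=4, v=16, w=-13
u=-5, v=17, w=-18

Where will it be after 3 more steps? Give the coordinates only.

u=-5, v=20, w=-33

The u coordinate repeats the cycle [3, 4, -5] with period 3; step 8 mod 3 = 2, giving -5.
The v coordinate changes by +1 each step, so at step 8 it is 12 + 8·(1) = 20.
The w coordinate changes by -5 each step, so at step 8 it is 7 + 8·(-5) = -33.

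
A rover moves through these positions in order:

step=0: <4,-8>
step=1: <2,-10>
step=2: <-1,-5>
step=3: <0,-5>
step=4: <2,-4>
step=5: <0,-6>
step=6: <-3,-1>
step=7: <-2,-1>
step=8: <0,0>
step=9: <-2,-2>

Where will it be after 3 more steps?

<-2,4>

Step-to-step displacements: <-2,-2>, <-3,+5>, <+1,+0>, <+2,+1>, <-2,-2>, <-3,+5>, <+1,+0>, <+2,+1>, <-2,-2> — a repeating cycle of length 4.
step 10: apply <-3,+5> → <-5,3>
step 11: apply <+1,+0> → <-4,3>
step 12: apply <+2,+1> → <-2,4>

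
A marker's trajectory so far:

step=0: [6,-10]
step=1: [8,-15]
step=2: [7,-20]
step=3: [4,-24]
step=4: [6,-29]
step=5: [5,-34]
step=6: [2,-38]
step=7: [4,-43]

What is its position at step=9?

[0,-52]

Step-to-step displacements: [+2,-5], [-1,-5], [-3,-4], [+2,-5], [-1,-5], [-3,-4], [+2,-5] — a repeating cycle of length 3.
step 8: apply [-1,-5] → [3,-48]
step 9: apply [-3,-4] → [0,-52]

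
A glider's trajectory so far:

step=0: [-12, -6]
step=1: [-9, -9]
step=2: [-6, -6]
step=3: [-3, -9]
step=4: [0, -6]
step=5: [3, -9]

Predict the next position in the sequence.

[6, -6]

First: linear, +3 per step → 6 at step 6.
Second: cycles through -6, -9 every 2 steps. Step 6 lands at position 0 of the cycle → -6.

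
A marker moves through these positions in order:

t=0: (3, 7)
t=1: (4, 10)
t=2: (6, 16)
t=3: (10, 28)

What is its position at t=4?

Step-to-step displacements: (+1, +3), (+2, +6), (+4, +12); each is 2× the previous.
step 4: (10, 28) + (+8, +24) → (18, 52)

(18, 52)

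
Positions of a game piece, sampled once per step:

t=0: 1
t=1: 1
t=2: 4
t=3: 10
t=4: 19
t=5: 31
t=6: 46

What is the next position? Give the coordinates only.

64

First differences are +0, +3, +6, +9, +12, +15; their common second difference is +3 (constant acceleration).
step 7: 46 + 18 → 64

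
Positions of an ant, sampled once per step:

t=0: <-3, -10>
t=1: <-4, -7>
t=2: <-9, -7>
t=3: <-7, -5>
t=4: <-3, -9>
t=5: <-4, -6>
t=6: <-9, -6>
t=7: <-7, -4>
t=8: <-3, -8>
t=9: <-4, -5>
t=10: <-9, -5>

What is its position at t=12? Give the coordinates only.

<-3, -7>

Differencing gives <-1, +3>, <-5, +0>, <+2, +2>, <+4, -4>, <-1, +3>, <-5, +0>, <+2, +2>, <+4, -4>, <-1, +3>, <-5, +0>. This is the pattern <-1, +3>, <-5, +0>, <+2, +2>, <+4, -4> repeated.
step 11: apply <+2, +2> → <-7, -3>
step 12: apply <+4, -4> → <-3, -7>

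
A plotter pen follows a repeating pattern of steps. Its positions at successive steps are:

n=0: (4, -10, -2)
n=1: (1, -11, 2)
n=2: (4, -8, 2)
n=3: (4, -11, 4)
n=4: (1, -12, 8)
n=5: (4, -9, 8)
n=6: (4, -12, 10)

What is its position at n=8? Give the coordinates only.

The moves between consecutive positions are (-3, -1, +4), (+3, +3, +0), (+0, -3, +2), (-3, -1, +4), (+3, +3, +0), (+0, -3, +2); they repeat the 3-cycle [(-3, -1, +4), (+3, +3, +0), (+0, -3, +2)].
step 7: apply (-3, -1, +4) → (1, -13, 14)
step 8: apply (+3, +3, +0) → (4, -10, 14)

(4, -10, 14)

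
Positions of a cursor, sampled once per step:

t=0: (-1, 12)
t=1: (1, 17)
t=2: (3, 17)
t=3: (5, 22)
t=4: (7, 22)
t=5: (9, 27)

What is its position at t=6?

Step-to-step displacements: (+2, +5), (+2, +0), (+2, +5), (+2, +0), (+2, +5) — a repeating cycle of length 2.
step 6: apply (+2, +0) → (11, 27)

(11, 27)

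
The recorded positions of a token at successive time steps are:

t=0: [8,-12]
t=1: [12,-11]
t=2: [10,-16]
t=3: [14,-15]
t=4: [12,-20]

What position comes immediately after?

Step-to-step displacements: [+4,+1], [-2,-5], [+4,+1], [-2,-5] — a repeating cycle of length 2.
step 5: apply [+4,+1] → [16,-19]

[16,-19]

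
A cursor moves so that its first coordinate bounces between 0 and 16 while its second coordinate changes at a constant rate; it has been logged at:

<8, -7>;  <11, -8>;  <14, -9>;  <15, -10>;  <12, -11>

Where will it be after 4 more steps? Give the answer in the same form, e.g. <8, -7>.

<0, -15>

The first coordinate travels 3 per step and bounces off the walls at 0 and 16.
  step 5: 12 → 9
  step 6: 9 → 6
  step 7: 6 → 3
  step 8: 3 → 0
The second coordinate changes by -1 each step: at step 8 it is -15.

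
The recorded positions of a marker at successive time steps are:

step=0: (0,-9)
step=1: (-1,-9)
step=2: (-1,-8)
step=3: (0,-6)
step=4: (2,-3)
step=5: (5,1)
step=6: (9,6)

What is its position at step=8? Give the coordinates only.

First differences are (-1,+0), (+0,+1), (+1,+2), (+2,+3), (+3,+4), (+4,+5); their common second difference is (+1,+1) (constant acceleration).
step 7: (9,6) + (+5,+6) → (14,12)
step 8: (14,12) + (+6,+7) → (20,19)

(20,19)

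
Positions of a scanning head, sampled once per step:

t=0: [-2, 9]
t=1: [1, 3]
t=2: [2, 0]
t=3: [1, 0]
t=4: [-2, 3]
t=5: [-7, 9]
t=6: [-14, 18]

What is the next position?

[-23, 30]

First differences are [+3, -6], [+1, -3], [-1, +0], [-3, +3], [-5, +6], [-7, +9]; their common second difference is [-2, +3] (constant acceleration).
step 7: [-14, 18] + [-9, +12] → [-23, 30]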